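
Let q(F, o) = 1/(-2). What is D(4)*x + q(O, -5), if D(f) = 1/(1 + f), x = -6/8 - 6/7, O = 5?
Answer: -23/28 ≈ -0.82143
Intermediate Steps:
x = -45/28 (x = -6*⅛ - 6*⅐ = -¾ - 6/7 = -45/28 ≈ -1.6071)
q(F, o) = -½
D(4)*x + q(O, -5) = -45/28/(1 + 4) - ½ = -45/28/5 - ½ = (⅕)*(-45/28) - ½ = -9/28 - ½ = -23/28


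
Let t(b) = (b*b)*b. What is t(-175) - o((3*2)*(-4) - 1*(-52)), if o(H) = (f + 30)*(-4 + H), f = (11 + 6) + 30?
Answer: -5361223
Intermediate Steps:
t(b) = b**3 (t(b) = b**2*b = b**3)
f = 47 (f = 17 + 30 = 47)
o(H) = -308 + 77*H (o(H) = (47 + 30)*(-4 + H) = 77*(-4 + H) = -308 + 77*H)
t(-175) - o((3*2)*(-4) - 1*(-52)) = (-175)**3 - (-308 + 77*((3*2)*(-4) - 1*(-52))) = -5359375 - (-308 + 77*(6*(-4) + 52)) = -5359375 - (-308 + 77*(-24 + 52)) = -5359375 - (-308 + 77*28) = -5359375 - (-308 + 2156) = -5359375 - 1*1848 = -5359375 - 1848 = -5361223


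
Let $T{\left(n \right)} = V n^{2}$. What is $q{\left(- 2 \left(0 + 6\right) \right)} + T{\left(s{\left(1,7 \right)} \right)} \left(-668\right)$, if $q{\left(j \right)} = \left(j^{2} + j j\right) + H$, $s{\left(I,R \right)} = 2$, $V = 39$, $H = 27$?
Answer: $-103893$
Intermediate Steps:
$T{\left(n \right)} = 39 n^{2}$
$q{\left(j \right)} = 27 + 2 j^{2}$ ($q{\left(j \right)} = \left(j^{2} + j j\right) + 27 = \left(j^{2} + j^{2}\right) + 27 = 2 j^{2} + 27 = 27 + 2 j^{2}$)
$q{\left(- 2 \left(0 + 6\right) \right)} + T{\left(s{\left(1,7 \right)} \right)} \left(-668\right) = \left(27 + 2 \left(- 2 \left(0 + 6\right)\right)^{2}\right) + 39 \cdot 2^{2} \left(-668\right) = \left(27 + 2 \left(\left(-2\right) 6\right)^{2}\right) + 39 \cdot 4 \left(-668\right) = \left(27 + 2 \left(-12\right)^{2}\right) + 156 \left(-668\right) = \left(27 + 2 \cdot 144\right) - 104208 = \left(27 + 288\right) - 104208 = 315 - 104208 = -103893$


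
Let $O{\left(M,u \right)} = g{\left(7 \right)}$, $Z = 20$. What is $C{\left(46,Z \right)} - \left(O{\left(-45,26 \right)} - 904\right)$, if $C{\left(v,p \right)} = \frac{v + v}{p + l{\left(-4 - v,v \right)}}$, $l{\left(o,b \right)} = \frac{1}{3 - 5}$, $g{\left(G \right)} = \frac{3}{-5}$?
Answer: $\frac{177317}{195} \approx 909.32$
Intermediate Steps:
$g{\left(G \right)} = - \frac{3}{5}$ ($g{\left(G \right)} = 3 \left(- \frac{1}{5}\right) = - \frac{3}{5}$)
$O{\left(M,u \right)} = - \frac{3}{5}$
$l{\left(o,b \right)} = - \frac{1}{2}$ ($l{\left(o,b \right)} = \frac{1}{-2} = - \frac{1}{2}$)
$C{\left(v,p \right)} = \frac{2 v}{- \frac{1}{2} + p}$ ($C{\left(v,p \right)} = \frac{v + v}{p - \frac{1}{2}} = \frac{2 v}{- \frac{1}{2} + p}$)
$C{\left(46,Z \right)} - \left(O{\left(-45,26 \right)} - 904\right) = 4 \cdot 46 \frac{1}{-1 + 2 \cdot 20} - \left(- \frac{3}{5} - 904\right) = 4 \cdot 46 \frac{1}{-1 + 40} - \left(- \frac{3}{5} - 904\right) = 4 \cdot 46 \cdot \frac{1}{39} - - \frac{4523}{5} = 4 \cdot 46 \cdot \frac{1}{39} + \frac{4523}{5} = \frac{184}{39} + \frac{4523}{5} = \frac{177317}{195}$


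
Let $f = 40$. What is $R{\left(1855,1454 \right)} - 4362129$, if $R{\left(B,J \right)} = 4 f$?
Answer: $-4361969$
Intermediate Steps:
$R{\left(B,J \right)} = 160$ ($R{\left(B,J \right)} = 4 \cdot 40 = 160$)
$R{\left(1855,1454 \right)} - 4362129 = 160 - 4362129 = -4361969$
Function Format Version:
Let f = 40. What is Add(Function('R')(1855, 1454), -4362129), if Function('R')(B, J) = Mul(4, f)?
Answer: -4361969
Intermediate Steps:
Function('R')(B, J) = 160 (Function('R')(B, J) = Mul(4, 40) = 160)
Add(Function('R')(1855, 1454), -4362129) = Add(160, -4362129) = -4361969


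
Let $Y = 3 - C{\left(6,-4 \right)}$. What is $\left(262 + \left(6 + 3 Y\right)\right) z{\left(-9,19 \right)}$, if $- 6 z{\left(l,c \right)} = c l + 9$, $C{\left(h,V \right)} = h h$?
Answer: $4563$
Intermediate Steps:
$C{\left(h,V \right)} = h^{2}$
$Y = -33$ ($Y = 3 - 6^{2} = 3 - 36 = -33$)
$z{\left(l,c \right)} = - \frac{3}{2} - \frac{c l}{6}$ ($z{\left(l,c \right)} = - \frac{c l + 9}{6} = - \frac{9 + c l}{6} = - \frac{3}{2} - \frac{c l}{6}$)
$\left(262 + \left(6 + 3 Y\right)\right) z{\left(-9,19 \right)} = \left(262 + \left(6 + 3 \left(-33\right)\right)\right) \left(- \frac{3}{2} - \frac{19}{6} \left(-9\right)\right) = \left(262 + \left(6 - 99\right)\right) \left(- \frac{3}{2} + \frac{57}{2}\right) = \left(262 - 93\right) 27 = 169 \cdot 27 = 4563$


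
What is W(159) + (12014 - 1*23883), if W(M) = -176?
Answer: -12045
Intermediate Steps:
W(159) + (12014 - 1*23883) = -176 + (12014 - 1*23883) = -176 + (12014 - 23883) = -176 - 11869 = -12045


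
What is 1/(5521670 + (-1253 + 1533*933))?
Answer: 1/6950706 ≈ 1.4387e-7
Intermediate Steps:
1/(5521670 + (-1253 + 1533*933)) = 1/(5521670 + (-1253 + 1430289)) = 1/(5521670 + 1429036) = 1/6950706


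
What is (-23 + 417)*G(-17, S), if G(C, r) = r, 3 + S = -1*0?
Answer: -1182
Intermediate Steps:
S = -3 (S = -3 - 1*0 = -3 + 0 = -3)
(-23 + 417)*G(-17, S) = (-23 + 417)*(-3) = 394*(-3) = -1182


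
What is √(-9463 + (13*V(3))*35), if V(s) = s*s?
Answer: 2*I*√1342 ≈ 73.267*I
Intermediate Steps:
V(s) = s²
√(-9463 + (13*V(3))*35) = √(-9463 + (13*3²)*35) = √(-9463 + (13*9)*35) = √(-9463 + 117*35) = √(-9463 + 4095) = √(-5368) = 2*I*√1342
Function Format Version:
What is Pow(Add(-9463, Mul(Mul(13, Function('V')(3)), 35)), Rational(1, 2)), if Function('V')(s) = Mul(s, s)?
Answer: Mul(2, I, Pow(1342, Rational(1, 2))) ≈ Mul(73.267, I)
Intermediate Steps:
Function('V')(s) = Pow(s, 2)
Pow(Add(-9463, Mul(Mul(13, Function('V')(3)), 35)), Rational(1, 2)) = Pow(Add(-9463, Mul(Mul(13, Pow(3, 2)), 35)), Rational(1, 2)) = Pow(Add(-9463, Mul(Mul(13, 9), 35)), Rational(1, 2)) = Pow(Add(-9463, Mul(117, 35)), Rational(1, 2)) = Pow(Add(-9463, 4095), Rational(1, 2)) = Pow(-5368, Rational(1, 2)) = Mul(2, I, Pow(1342, Rational(1, 2)))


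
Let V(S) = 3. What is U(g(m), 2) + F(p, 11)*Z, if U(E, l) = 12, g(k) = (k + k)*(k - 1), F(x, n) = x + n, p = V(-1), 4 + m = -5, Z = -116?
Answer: -1612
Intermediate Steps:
m = -9 (m = -4 - 5 = -9)
p = 3
F(x, n) = n + x
g(k) = 2*k*(-1 + k) (g(k) = (2*k)*(-1 + k) = 2*k*(-1 + k))
U(g(m), 2) + F(p, 11)*Z = 12 + (11 + 3)*(-116) = 12 + 14*(-116) = 12 - 1624 = -1612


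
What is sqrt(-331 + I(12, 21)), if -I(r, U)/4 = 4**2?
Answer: I*sqrt(395) ≈ 19.875*I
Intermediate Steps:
I(r, U) = -64 (I(r, U) = -4*4**2 = -4*16 = -64)
sqrt(-331 + I(12, 21)) = sqrt(-331 - 64) = sqrt(-395) = I*sqrt(395)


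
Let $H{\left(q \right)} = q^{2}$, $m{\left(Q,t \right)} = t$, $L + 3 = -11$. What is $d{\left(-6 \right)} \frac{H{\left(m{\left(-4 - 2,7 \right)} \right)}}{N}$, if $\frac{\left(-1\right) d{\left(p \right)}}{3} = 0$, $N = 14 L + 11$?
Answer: $0$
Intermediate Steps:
$L = -14$ ($L = -3 - 11 = -14$)
$N = -185$ ($N = 14 \left(-14\right) + 11 = -196 + 11 = -185$)
$d{\left(p \right)} = 0$ ($d{\left(p \right)} = \left(-3\right) 0 = 0$)
$d{\left(-6 \right)} \frac{H{\left(m{\left(-4 - 2,7 \right)} \right)}}{N} = 0 \frac{7^{2}}{-185} = 0 \cdot 49 \left(- \frac{1}{185}\right) = 0 \left(- \frac{49}{185}\right) = 0$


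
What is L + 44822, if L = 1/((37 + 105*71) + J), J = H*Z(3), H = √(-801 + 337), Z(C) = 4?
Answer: 629048623657/14034372 - I*√29/3508593 ≈ 44822.0 - 1.5349e-6*I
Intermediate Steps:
H = 4*I*√29 (H = √(-464) = 4*I*√29 ≈ 21.541*I)
J = 16*I*√29 (J = (4*I*√29)*4 = 16*I*√29 ≈ 86.163*I)
L = 1/(7492 + 16*I*√29) (L = 1/((37 + 105*71) + 16*I*√29) = 1/((37 + 7455) + 16*I*√29) = 1/(7492 + 16*I*√29) ≈ 0.00013346 - 1.535e-6*I)
L + 44822 = (1873/14034372 - I*√29/3508593) + 44822 = 629048623657/14034372 - I*√29/3508593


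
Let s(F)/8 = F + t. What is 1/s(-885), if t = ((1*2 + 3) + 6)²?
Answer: -1/6112 ≈ -0.00016361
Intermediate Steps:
t = 121 (t = ((2 + 3) + 6)² = (5 + 6)² = 11² = 121)
s(F) = 968 + 8*F (s(F) = 8*(F + 121) = 8*(121 + F) = 968 + 8*F)
1/s(-885) = 1/(968 + 8*(-885)) = 1/(968 - 7080) = 1/(-6112) = -1/6112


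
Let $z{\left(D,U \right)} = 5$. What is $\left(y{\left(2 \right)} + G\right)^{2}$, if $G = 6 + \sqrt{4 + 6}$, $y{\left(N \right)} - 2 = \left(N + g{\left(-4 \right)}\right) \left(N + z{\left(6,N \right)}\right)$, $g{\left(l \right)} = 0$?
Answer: $\left(22 + \sqrt{10}\right)^{2} \approx 633.14$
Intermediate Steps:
$y{\left(N \right)} = 2 + N \left(5 + N\right)$ ($y{\left(N \right)} = 2 + \left(N + 0\right) \left(N + 5\right) = 2 + N \left(5 + N\right)$)
$G = 6 + \sqrt{10} \approx 9.1623$
$\left(y{\left(2 \right)} + G\right)^{2} = \left(\left(2 + 2^{2} + 5 \cdot 2\right) + \left(6 + \sqrt{10}\right)\right)^{2} = \left(\left(2 + 4 + 10\right) + \left(6 + \sqrt{10}\right)\right)^{2} = \left(16 + \left(6 + \sqrt{10}\right)\right)^{2} = \left(22 + \sqrt{10}\right)^{2}$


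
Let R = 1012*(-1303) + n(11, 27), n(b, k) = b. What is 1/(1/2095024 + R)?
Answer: -2095024/2762551021999 ≈ -7.5837e-7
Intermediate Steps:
R = -1318625 (R = 1012*(-1303) + 11 = -1318636 + 11 = -1318625)
1/(1/2095024 + R) = 1/(1/2095024 - 1318625) = 1/(-2762551021999/2095024) = -2095024/2762551021999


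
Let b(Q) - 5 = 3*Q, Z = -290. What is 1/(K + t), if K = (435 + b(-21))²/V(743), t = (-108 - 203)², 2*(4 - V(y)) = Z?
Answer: 149/14553558 ≈ 1.0238e-5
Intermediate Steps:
V(y) = 149 (V(y) = 4 - ½*(-290) = 4 + 145 = 149)
b(Q) = 5 + 3*Q
t = 96721 (t = (-311)² = 96721)
K = 142129/149 (K = (435 + (5 + 3*(-21)))²/149 = (435 + (5 - 63))²*(1/149) = (435 - 58)²*(1/149) = 377²*(1/149) = 142129*(1/149) = 142129/149 ≈ 953.89)
1/(K + t) = 1/(142129/149 + 96721) = 1/(14553558/149) = 149/14553558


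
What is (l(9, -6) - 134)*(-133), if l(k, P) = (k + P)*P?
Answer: 20216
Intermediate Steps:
l(k, P) = P*(P + k) (l(k, P) = (P + k)*P = P*(P + k))
(l(9, -6) - 134)*(-133) = (-6*(-6 + 9) - 134)*(-133) = (-6*3 - 134)*(-133) = (-18 - 134)*(-133) = -152*(-133) = 20216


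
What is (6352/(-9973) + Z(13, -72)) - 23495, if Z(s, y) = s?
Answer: -234192338/9973 ≈ -23483.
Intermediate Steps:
(6352/(-9973) + Z(13, -72)) - 23495 = (6352/(-9973) + 13) - 23495 = (6352*(-1/9973) + 13) - 23495 = (-6352/9973 + 13) - 23495 = 123297/9973 - 23495 = -234192338/9973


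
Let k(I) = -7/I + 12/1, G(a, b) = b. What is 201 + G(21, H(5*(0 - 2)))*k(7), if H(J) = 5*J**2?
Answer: 5701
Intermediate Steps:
k(I) = 12 - 7/I (k(I) = -7/I + 12*1 = -7/I + 12 = 12 - 7/I)
201 + G(21, H(5*(0 - 2)))*k(7) = 201 + (5*(5*(0 - 2))**2)*(12 - 7/7) = 201 + (5*(5*(-2))**2)*(12 - 7*1/7) = 201 + (5*(-10)**2)*(12 - 1) = 201 + (5*100)*11 = 201 + 500*11 = 201 + 5500 = 5701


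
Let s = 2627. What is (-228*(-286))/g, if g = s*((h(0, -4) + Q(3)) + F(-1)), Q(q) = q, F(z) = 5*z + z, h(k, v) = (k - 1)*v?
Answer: 65208/2627 ≈ 24.822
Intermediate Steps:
h(k, v) = v*(-1 + k) (h(k, v) = (-1 + k)*v = v*(-1 + k))
F(z) = 6*z
g = 2627 (g = 2627*((-4*(-1 + 0) + 3) + 6*(-1)) = 2627*((-4*(-1) + 3) - 6) = 2627*((4 + 3) - 6) = 2627*(7 - 6) = 2627*1 = 2627)
(-228*(-286))/g = -228*(-286)/2627 = 65208*(1/2627) = 65208/2627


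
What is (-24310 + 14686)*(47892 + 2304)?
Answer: -483086304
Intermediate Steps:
(-24310 + 14686)*(47892 + 2304) = -9624*50196 = -483086304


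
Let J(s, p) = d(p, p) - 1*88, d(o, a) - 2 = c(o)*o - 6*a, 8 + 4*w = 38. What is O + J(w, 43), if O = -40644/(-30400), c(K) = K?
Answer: 11448161/7600 ≈ 1506.3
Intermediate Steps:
w = 15/2 (w = -2 + (¼)*38 = -2 + 19/2 = 15/2 ≈ 7.5000)
d(o, a) = 2 + o² - 6*a (d(o, a) = 2 + (o*o - 6*a) = 2 + (o² - 6*a) = 2 + o² - 6*a)
O = 10161/7600 (O = -40644*(-1/30400) = 10161/7600 ≈ 1.3370)
J(s, p) = -86 + p² - 6*p (J(s, p) = (2 + p² - 6*p) - 1*88 = (2 + p² - 6*p) - 88 = -86 + p² - 6*p)
O + J(w, 43) = 10161/7600 + (-86 + 43² - 6*43) = 10161/7600 + (-86 + 1849 - 258) = 10161/7600 + 1505 = 11448161/7600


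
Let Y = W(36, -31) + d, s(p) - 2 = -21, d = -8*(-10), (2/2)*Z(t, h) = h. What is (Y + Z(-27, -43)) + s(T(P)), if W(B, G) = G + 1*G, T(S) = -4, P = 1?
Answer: -44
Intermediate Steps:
Z(t, h) = h
d = 80
s(p) = -19 (s(p) = 2 - 21 = -19)
W(B, G) = 2*G (W(B, G) = G + G = 2*G)
Y = 18 (Y = 2*(-31) + 80 = -62 + 80 = 18)
(Y + Z(-27, -43)) + s(T(P)) = (18 - 43) - 19 = -25 - 19 = -44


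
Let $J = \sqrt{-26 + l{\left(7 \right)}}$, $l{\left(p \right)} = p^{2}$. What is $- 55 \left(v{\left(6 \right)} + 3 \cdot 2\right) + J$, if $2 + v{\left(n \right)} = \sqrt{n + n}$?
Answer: $-220 + \sqrt{23} - 110 \sqrt{3} \approx -405.73$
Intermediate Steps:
$J = \sqrt{23}$ ($J = \sqrt{-26 + 7^{2}} = \sqrt{-26 + 49} = \sqrt{23} \approx 4.7958$)
$v{\left(n \right)} = -2 + \sqrt{2} \sqrt{n}$ ($v{\left(n \right)} = -2 + \sqrt{n + n} = -2 + \sqrt{2 n} = -2 + \sqrt{2} \sqrt{n}$)
$- 55 \left(v{\left(6 \right)} + 3 \cdot 2\right) + J = - 55 \left(\left(-2 + \sqrt{2} \sqrt{6}\right) + 3 \cdot 2\right) + \sqrt{23} = - 55 \left(\left(-2 + 2 \sqrt{3}\right) + 6\right) + \sqrt{23} = - 55 \left(4 + 2 \sqrt{3}\right) + \sqrt{23} = \left(-220 - 110 \sqrt{3}\right) + \sqrt{23} = -220 + \sqrt{23} - 110 \sqrt{3}$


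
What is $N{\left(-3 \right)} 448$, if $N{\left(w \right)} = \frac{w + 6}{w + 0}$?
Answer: $-448$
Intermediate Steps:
$N{\left(w \right)} = \frac{6 + w}{w}$
$N{\left(-3 \right)} 448 = \frac{6 - 3}{-3} \cdot 448 = \left(- \frac{1}{3}\right) 3 \cdot 448 = \left(-1\right) 448 = -448$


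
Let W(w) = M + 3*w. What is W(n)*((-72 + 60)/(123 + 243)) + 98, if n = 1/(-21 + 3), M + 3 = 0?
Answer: 17953/183 ≈ 98.104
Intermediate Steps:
M = -3 (M = -3 + 0 = -3)
n = -1/18 (n = 1/(-18) = -1/18 ≈ -0.055556)
W(w) = -3 + 3*w
W(n)*((-72 + 60)/(123 + 243)) + 98 = (-3 + 3*(-1/18))*((-72 + 60)/(123 + 243)) + 98 = (-3 - ⅙)*(-12/366) + 98 = -(-38)/366 + 98 = -19/6*(-2/61) + 98 = 19/183 + 98 = 17953/183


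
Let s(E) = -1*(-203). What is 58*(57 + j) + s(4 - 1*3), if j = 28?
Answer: 5133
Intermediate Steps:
s(E) = 203
58*(57 + j) + s(4 - 1*3) = 58*(57 + 28) + 203 = 58*85 + 203 = 4930 + 203 = 5133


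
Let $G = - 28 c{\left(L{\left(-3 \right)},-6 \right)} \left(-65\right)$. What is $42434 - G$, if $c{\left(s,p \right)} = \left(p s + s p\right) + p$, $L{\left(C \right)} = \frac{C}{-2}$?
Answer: $86114$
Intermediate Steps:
$L{\left(C \right)} = - \frac{C}{2}$ ($L{\left(C \right)} = C \left(- \frac{1}{2}\right) = - \frac{C}{2}$)
$c{\left(s,p \right)} = p + 2 p s$ ($c{\left(s,p \right)} = \left(p s + p s\right) + p = 2 p s + p = p + 2 p s$)
$G = -43680$ ($G = - 28 \left(- 6 \left(1 + 2 \left(\left(- \frac{1}{2}\right) \left(-3\right)\right)\right)\right) \left(-65\right) = - 28 \left(- 6 \left(1 + 2 \cdot \frac{3}{2}\right)\right) \left(-65\right) = - 28 \left(- 6 \left(1 + 3\right)\right) \left(-65\right) = - 28 \left(\left(-6\right) 4\right) \left(-65\right) = \left(-28\right) \left(-24\right) \left(-65\right) = 672 \left(-65\right) = -43680$)
$42434 - G = 42434 - -43680 = 42434 + 43680 = 86114$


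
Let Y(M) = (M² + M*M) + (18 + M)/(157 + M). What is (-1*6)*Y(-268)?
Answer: -31890356/37 ≈ -8.6190e+5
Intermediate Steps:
Y(M) = 2*M² + (18 + M)/(157 + M) (Y(M) = (M² + M²) + (18 + M)/(157 + M) = 2*M² + (18 + M)/(157 + M))
(-1*6)*Y(-268) = (-1*6)*((18 - 268 + 2*(-268)³ + 314*(-268)²)/(157 - 268)) = -6*(18 - 268 + 2*(-19248832) + 314*71824)/(-111) = -(-2)*(18 - 268 - 38497664 + 22552736)/37 = -(-2)*(-15945178)/37 = -6*15945178/111 = -31890356/37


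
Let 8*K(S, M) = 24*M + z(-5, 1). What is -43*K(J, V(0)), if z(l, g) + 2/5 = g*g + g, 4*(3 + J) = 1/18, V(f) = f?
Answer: -43/5 ≈ -8.6000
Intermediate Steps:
J = -215/72 (J = -3 + (¼)/18 = -3 + (¼)*(1/18) = -3 + 1/72 = -215/72 ≈ -2.9861)
z(l, g) = -⅖ + g + g² (z(l, g) = -⅖ + (g*g + g) = -⅖ + (g² + g) = -⅖ + (g + g²) = -⅖ + g + g²)
K(S, M) = ⅕ + 3*M (K(S, M) = (24*M + (-⅖ + 1 + 1²))/8 = (24*M + (-⅖ + 1 + 1))/8 = (24*M + 8/5)/8 = (8/5 + 24*M)/8 = ⅕ + 3*M)
-43*K(J, V(0)) = -43*(⅕ + 3*0) = -43*(⅕ + 0) = -43*⅕ = -43/5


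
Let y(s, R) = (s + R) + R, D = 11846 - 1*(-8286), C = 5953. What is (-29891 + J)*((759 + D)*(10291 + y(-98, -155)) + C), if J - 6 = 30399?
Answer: 106126456884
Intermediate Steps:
J = 30405 (J = 6 + 30399 = 30405)
D = 20132 (D = 11846 + 8286 = 20132)
y(s, R) = s + 2*R (y(s, R) = (R + s) + R = s + 2*R)
(-29891 + J)*((759 + D)*(10291 + y(-98, -155)) + C) = (-29891 + 30405)*((759 + 20132)*(10291 + (-98 + 2*(-155))) + 5953) = 514*(20891*(10291 + (-98 - 310)) + 5953) = 514*(20891*(10291 - 408) + 5953) = 514*(20891*9883 + 5953) = 514*(206465753 + 5953) = 514*206471706 = 106126456884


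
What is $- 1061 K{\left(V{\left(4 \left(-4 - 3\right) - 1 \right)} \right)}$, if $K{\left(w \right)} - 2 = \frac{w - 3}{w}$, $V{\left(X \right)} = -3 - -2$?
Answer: $-6366$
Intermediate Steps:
$V{\left(X \right)} = -1$ ($V{\left(X \right)} = -3 + 2 = -1$)
$K{\left(w \right)} = 2 + \frac{-3 + w}{w}$ ($K{\left(w \right)} = 2 + \frac{w - 3}{w} = 2 + \frac{-3 + w}{w}$)
$- 1061 K{\left(V{\left(4 \left(-4 - 3\right) - 1 \right)} \right)} = - 1061 \left(3 - \frac{3}{-1}\right) = - 1061 \left(3 - -3\right) = - 1061 \left(3 + 3\right) = \left(-1061\right) 6 = -6366$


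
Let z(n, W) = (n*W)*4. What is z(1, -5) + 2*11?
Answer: 2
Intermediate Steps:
z(n, W) = 4*W*n (z(n, W) = (W*n)*4 = 4*W*n)
z(1, -5) + 2*11 = 4*(-5)*1 + 2*11 = -20 + 22 = 2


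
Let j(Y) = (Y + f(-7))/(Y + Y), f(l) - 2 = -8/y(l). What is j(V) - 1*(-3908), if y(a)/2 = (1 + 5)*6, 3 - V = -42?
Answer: 1582951/405 ≈ 3908.5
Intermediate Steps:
V = 45 (V = 3 - 1*(-42) = 3 + 42 = 45)
y(a) = 72 (y(a) = 2*((1 + 5)*6) = 2*(6*6) = 2*36 = 72)
f(l) = 17/9 (f(l) = 2 - 8/72 = 2 - 8*1/72 = 2 - ⅑ = 17/9)
j(Y) = (17/9 + Y)/(2*Y) (j(Y) = (Y + 17/9)/(Y + Y) = (17/9 + Y)/((2*Y)) = (17/9 + Y)*(1/(2*Y)) = (17/9 + Y)/(2*Y))
j(V) - 1*(-3908) = (1/18)*(17 + 9*45)/45 - 1*(-3908) = (1/18)*(1/45)*(17 + 405) + 3908 = (1/18)*(1/45)*422 + 3908 = 211/405 + 3908 = 1582951/405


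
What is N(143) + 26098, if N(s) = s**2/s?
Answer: 26241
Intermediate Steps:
N(s) = s
N(143) + 26098 = 143 + 26098 = 26241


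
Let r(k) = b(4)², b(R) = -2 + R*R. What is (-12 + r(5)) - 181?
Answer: 3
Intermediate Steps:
b(R) = -2 + R²
r(k) = 196 (r(k) = (-2 + 4²)² = (-2 + 16)² = 14² = 196)
(-12 + r(5)) - 181 = (-12 + 196) - 181 = 184 - 181 = 3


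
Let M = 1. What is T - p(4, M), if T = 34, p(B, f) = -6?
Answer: 40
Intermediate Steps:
T - p(4, M) = 34 - 1*(-6) = 34 + 6 = 40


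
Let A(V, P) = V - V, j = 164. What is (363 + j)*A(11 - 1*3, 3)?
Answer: 0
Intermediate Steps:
A(V, P) = 0
(363 + j)*A(11 - 1*3, 3) = (363 + 164)*0 = 527*0 = 0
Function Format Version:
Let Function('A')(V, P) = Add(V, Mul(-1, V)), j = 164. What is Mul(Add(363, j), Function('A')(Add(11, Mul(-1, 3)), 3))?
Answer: 0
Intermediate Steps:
Function('A')(V, P) = 0
Mul(Add(363, j), Function('A')(Add(11, Mul(-1, 3)), 3)) = Mul(Add(363, 164), 0) = Mul(527, 0) = 0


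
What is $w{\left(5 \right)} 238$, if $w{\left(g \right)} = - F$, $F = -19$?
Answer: $4522$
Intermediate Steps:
$w{\left(g \right)} = 19$ ($w{\left(g \right)} = \left(-1\right) \left(-19\right) = 19$)
$w{\left(5 \right)} 238 = 19 \cdot 238 = 4522$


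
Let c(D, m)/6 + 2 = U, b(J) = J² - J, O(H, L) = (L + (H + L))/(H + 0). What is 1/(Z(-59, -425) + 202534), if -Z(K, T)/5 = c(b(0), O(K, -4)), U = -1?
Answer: 1/202624 ≈ 4.9353e-6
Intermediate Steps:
O(H, L) = (H + 2*L)/H
c(D, m) = -18 (c(D, m) = -12 + 6*(-1) = -12 - 6 = -18)
Z(K, T) = 90 (Z(K, T) = -5*(-18) = 90)
1/(Z(-59, -425) + 202534) = 1/(90 + 202534) = 1/202624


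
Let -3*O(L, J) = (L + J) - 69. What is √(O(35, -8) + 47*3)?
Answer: √155 ≈ 12.450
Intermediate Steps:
O(L, J) = 23 - J/3 - L/3 (O(L, J) = -((L + J) - 69)/3 = -((J + L) - 69)/3 = -(-69 + J + L)/3 = 23 - J/3 - L/3)
√(O(35, -8) + 47*3) = √((23 - ⅓*(-8) - ⅓*35) + 47*3) = √((23 + 8/3 - 35/3) + 141) = √(14 + 141) = √155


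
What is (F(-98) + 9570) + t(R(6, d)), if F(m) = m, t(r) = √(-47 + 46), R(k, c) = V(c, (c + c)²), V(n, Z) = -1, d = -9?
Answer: 9472 + I ≈ 9472.0 + 1.0*I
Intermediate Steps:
R(k, c) = -1
t(r) = I (t(r) = √(-1) = I)
(F(-98) + 9570) + t(R(6, d)) = (-98 + 9570) + I = 9472 + I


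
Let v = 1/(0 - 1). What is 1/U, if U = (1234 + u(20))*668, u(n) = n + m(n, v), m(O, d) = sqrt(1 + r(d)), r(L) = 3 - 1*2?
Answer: 627/525219676 - sqrt(2)/1050439352 ≈ 1.1924e-6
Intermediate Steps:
r(L) = 1 (r(L) = 3 - 2 = 1)
v = -1 (v = 1/(-1) = -1)
m(O, d) = sqrt(2) (m(O, d) = sqrt(1 + 1) = sqrt(2))
u(n) = n + sqrt(2)
U = 837672 + 668*sqrt(2) (U = (1234 + (20 + sqrt(2)))*668 = (1254 + sqrt(2))*668 = 837672 + 668*sqrt(2) ≈ 8.3862e+5)
1/U = 1/(837672 + 668*sqrt(2))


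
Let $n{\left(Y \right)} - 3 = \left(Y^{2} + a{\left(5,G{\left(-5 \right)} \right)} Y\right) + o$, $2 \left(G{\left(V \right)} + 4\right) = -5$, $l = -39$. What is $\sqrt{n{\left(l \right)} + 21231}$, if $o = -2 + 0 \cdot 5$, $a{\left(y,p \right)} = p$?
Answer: $\frac{\sqrt{92026}}{2} \approx 151.68$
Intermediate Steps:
$G{\left(V \right)} = - \frac{13}{2}$ ($G{\left(V \right)} = -4 + \frac{1}{2} \left(-5\right) = -4 - \frac{5}{2} = - \frac{13}{2}$)
$o = -2$ ($o = -2 + 0 = -2$)
$n{\left(Y \right)} = 1 + Y^{2} - \frac{13 Y}{2}$ ($n{\left(Y \right)} = 3 - \left(2 - Y^{2} + \frac{13 Y}{2}\right) = 1 + Y^{2} - \frac{13 Y}{2}$)
$\sqrt{n{\left(l \right)} + 21231} = \sqrt{\left(1 + \left(-39\right)^{2} - - \frac{507}{2}\right) + 21231} = \sqrt{\left(1 + 1521 + \frac{507}{2}\right) + 21231} = \sqrt{\frac{3551}{2} + 21231} = \sqrt{\frac{46013}{2}} = \frac{\sqrt{92026}}{2}$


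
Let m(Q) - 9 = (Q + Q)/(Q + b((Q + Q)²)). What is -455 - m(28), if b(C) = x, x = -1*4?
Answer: -1399/3 ≈ -466.33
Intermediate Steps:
x = -4
b(C) = -4
m(Q) = 9 + 2*Q/(-4 + Q) (m(Q) = 9 + (Q + Q)/(Q - 4) = 9 + (2*Q)/(-4 + Q) = 9 + 2*Q/(-4 + Q))
-455 - m(28) = -455 - (-36 + 11*28)/(-4 + 28) = -455 - (-36 + 308)/24 = -455 - 272/24 = -455 - 1*34/3 = -455 - 34/3 = -1399/3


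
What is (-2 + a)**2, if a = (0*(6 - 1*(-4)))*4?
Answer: 4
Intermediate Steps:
a = 0 (a = (0*(6 + 4))*4 = (0*10)*4 = 0*4 = 0)
(-2 + a)**2 = (-2 + 0)**2 = (-2)**2 = 4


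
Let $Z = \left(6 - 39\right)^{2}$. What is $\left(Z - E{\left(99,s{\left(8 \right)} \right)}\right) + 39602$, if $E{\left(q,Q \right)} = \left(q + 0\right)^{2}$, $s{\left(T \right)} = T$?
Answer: $30890$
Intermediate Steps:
$Z = 1089$ ($Z = \left(-33\right)^{2} = 1089$)
$E{\left(q,Q \right)} = q^{2}$
$\left(Z - E{\left(99,s{\left(8 \right)} \right)}\right) + 39602 = \left(1089 - 99^{2}\right) + 39602 = \left(1089 - 9801\right) + 39602 = -8712 + 39602 = 30890$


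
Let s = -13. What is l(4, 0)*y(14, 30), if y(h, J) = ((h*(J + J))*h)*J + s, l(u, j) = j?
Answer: 0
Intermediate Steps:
y(h, J) = -13 + 2*J²*h² (y(h, J) = ((h*(J + J))*h)*J - 13 = ((h*(2*J))*h)*J - 13 = ((2*J*h)*h)*J - 13 = (2*J*h²)*J - 13 = 2*J²*h² - 13 = -13 + 2*J²*h²)
l(4, 0)*y(14, 30) = 0*(-13 + 2*30²*14²) = 0*(-13 + 2*900*196) = 0*(-13 + 352800) = 0*352787 = 0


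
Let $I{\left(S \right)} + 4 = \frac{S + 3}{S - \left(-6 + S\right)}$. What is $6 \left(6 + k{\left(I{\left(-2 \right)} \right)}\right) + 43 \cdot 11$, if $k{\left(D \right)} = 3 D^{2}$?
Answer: $\frac{1547}{2} \approx 773.5$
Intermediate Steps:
$I{\left(S \right)} = - \frac{7}{2} + \frac{S}{6}$ ($I{\left(S \right)} = -4 + \frac{S + 3}{S - \left(-6 + S\right)} = -4 + \frac{3 + S}{6} = -4 + \left(3 + S\right) \frac{1}{6} = -4 + \left(\frac{1}{2} + \frac{S}{6}\right) = - \frac{7}{2} + \frac{S}{6}$)
$6 \left(6 + k{\left(I{\left(-2 \right)} \right)}\right) + 43 \cdot 11 = 6 \left(6 + 3 \left(- \frac{7}{2} + \frac{1}{6} \left(-2\right)\right)^{2}\right) + 43 \cdot 11 = 6 \left(6 + 3 \left(- \frac{7}{2} - \frac{1}{3}\right)^{2}\right) + 473 = 6 \left(6 + 3 \left(- \frac{23}{6}\right)^{2}\right) + 473 = 6 \left(6 + 3 \cdot \frac{529}{36}\right) + 473 = 6 \left(6 + \frac{529}{12}\right) + 473 = 6 \cdot \frac{601}{12} + 473 = \frac{601}{2} + 473 = \frac{1547}{2}$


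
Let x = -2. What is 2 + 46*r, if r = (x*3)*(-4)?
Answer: 1106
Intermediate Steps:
r = 24 (r = -2*3*(-4) = -6*(-4) = 24)
2 + 46*r = 2 + 46*24 = 2 + 1104 = 1106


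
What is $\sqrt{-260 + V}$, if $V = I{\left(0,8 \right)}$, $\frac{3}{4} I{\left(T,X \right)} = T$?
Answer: $2 i \sqrt{65} \approx 16.125 i$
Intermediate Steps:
$I{\left(T,X \right)} = \frac{4 T}{3}$
$V = 0$ ($V = \frac{4}{3} \cdot 0 = 0$)
$\sqrt{-260 + V} = \sqrt{-260 + 0} = \sqrt{-260} = 2 i \sqrt{65}$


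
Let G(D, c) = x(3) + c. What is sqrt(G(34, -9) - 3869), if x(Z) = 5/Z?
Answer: I*sqrt(34887)/3 ≈ 62.26*I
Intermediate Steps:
G(D, c) = 5/3 + c
sqrt(G(34, -9) - 3869) = sqrt((5/3 - 9) - 3869) = sqrt(-22/3 - 3869) = sqrt(-11629/3) = I*sqrt(34887)/3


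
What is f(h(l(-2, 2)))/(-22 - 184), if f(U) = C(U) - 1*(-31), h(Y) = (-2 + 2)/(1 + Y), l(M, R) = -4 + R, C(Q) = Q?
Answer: -31/206 ≈ -0.15049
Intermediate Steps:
h(Y) = 0 (h(Y) = 0/(1 + Y) = 0)
f(U) = 31 + U (f(U) = U - 1*(-31) = U + 31 = 31 + U)
f(h(l(-2, 2)))/(-22 - 184) = (31 + 0)/(-22 - 184) = 31/(-206) = 31*(-1/206) = -31/206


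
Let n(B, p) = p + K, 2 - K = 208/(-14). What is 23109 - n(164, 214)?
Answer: 160147/7 ≈ 22878.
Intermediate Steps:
K = 118/7 (K = 2 - 208/(-14) = 2 - 208*(-1)/14 = 2 - 1*(-104/7) = 2 + 104/7 = 118/7 ≈ 16.857)
n(B, p) = 118/7 + p (n(B, p) = p + 118/7 = 118/7 + p)
23109 - n(164, 214) = 23109 - (118/7 + 214) = 23109 - 1*1616/7 = 23109 - 1616/7 = 160147/7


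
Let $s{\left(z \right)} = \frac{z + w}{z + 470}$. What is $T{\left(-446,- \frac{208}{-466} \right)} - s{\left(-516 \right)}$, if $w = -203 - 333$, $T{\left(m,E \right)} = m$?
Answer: $- \frac{10784}{23} \approx -468.87$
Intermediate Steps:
$w = -536$ ($w = -203 - 333 = -536$)
$s{\left(z \right)} = \frac{-536 + z}{470 + z}$ ($s{\left(z \right)} = \frac{z - 536}{z + 470} = \frac{-536 + z}{470 + z}$)
$T{\left(-446,- \frac{208}{-466} \right)} - s{\left(-516 \right)} = -446 - \frac{-536 - 516}{470 - 516} = -446 - \frac{1}{-46} \left(-1052\right) = -446 - \left(- \frac{1}{46}\right) \left(-1052\right) = -446 - \frac{526}{23} = - \frac{10784}{23}$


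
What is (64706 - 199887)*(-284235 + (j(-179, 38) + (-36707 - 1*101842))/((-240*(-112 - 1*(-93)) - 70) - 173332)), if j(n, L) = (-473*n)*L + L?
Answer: 6487861328306605/168842 ≈ 3.8426e+10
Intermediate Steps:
j(n, L) = L - 473*L*n (j(n, L) = -473*L*n + L = L - 473*L*n)
(64706 - 199887)*(-284235 + (j(-179, 38) + (-36707 - 1*101842))/((-240*(-112 - 1*(-93)) - 70) - 173332)) = (64706 - 199887)*(-284235 + (38*(1 - 473*(-179)) + (-36707 - 1*101842))/((-240*(-112 - 1*(-93)) - 70) - 173332)) = -135181*(-284235 + (38*(1 + 84667) + (-36707 - 101842))/((-240*(-112 + 93) - 70) - 173332)) = -135181*(-284235 + (38*84668 - 138549)/((-240*(-19) - 70) - 173332)) = -135181*(-284235 + (3217384 - 138549)/((4560 - 70) - 173332)) = -135181*(-284235 + 3078835/(4490 - 173332)) = -135181*(-284235 + 3078835/(-168842)) = -135181*(-284235 + 3078835*(-1/168842)) = -135181*(-284235 - 3078835/168842) = -135181*(-47993884705/168842) = 6487861328306605/168842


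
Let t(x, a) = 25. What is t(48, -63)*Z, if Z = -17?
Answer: -425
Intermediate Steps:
t(48, -63)*Z = 25*(-17) = -425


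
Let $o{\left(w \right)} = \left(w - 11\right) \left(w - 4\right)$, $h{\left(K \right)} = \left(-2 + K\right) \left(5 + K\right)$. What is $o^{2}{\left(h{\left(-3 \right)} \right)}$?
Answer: $86436$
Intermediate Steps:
$o{\left(w \right)} = \left(-11 + w\right) \left(-4 + w\right)$
$o^{2}{\left(h{\left(-3 \right)} \right)} = \left(44 + \left(-10 + \left(-3\right)^{2} + 3 \left(-3\right)\right)^{2} - 15 \left(-10 + \left(-3\right)^{2} + 3 \left(-3\right)\right)\right)^{2} = \left(44 + \left(-10 + 9 - 9\right)^{2} - 15 \left(-10 + 9 - 9\right)\right)^{2} = \left(44 + \left(-10\right)^{2} - -150\right)^{2} = \left(44 + 100 + 150\right)^{2} = 294^{2} = 86436$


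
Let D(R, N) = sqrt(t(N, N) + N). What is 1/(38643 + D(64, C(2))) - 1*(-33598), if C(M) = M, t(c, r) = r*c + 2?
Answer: 50171269893361/1493281441 - 2*sqrt(2)/1493281441 ≈ 33598.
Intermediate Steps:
t(c, r) = 2 + c*r (t(c, r) = c*r + 2 = 2 + c*r)
D(R, N) = sqrt(2 + N + N**2) (D(R, N) = sqrt((2 + N*N) + N) = sqrt((2 + N**2) + N) = sqrt(2 + N + N**2))
1/(38643 + D(64, C(2))) - 1*(-33598) = 1/(38643 + sqrt(2 + 2 + 2**2)) - 1*(-33598) = 1/(38643 + sqrt(2 + 2 + 4)) + 33598 = 1/(38643 + sqrt(8)) + 33598 = 1/(38643 + 2*sqrt(2)) + 33598 = 33598 + 1/(38643 + 2*sqrt(2))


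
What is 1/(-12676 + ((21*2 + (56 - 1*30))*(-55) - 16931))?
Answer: -1/33347 ≈ -2.9988e-5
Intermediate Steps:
1/(-12676 + ((21*2 + (56 - 1*30))*(-55) - 16931)) = 1/(-12676 + ((42 + (56 - 30))*(-55) - 16931)) = 1/(-12676 + ((42 + 26)*(-55) - 16931)) = 1/(-12676 + (68*(-55) - 16931)) = 1/(-12676 + (-3740 - 16931)) = 1/(-12676 - 20671) = 1/(-33347) = -1/33347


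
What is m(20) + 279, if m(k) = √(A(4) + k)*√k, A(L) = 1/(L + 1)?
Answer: 279 + 2*√101 ≈ 299.10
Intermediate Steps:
A(L) = 1/(1 + L)
m(k) = √k*√(⅕ + k) (m(k) = √(1/(1 + 4) + k)*√k = √(1/5 + k)*√k = √(⅕ + k)*√k = √k*√(⅕ + k))
m(20) + 279 = √5*√20*√(1 + 5*20)/5 + 279 = √5*(2*√5)*√(1 + 100)/5 + 279 = √5*(2*√5)*√101/5 + 279 = 2*√101 + 279 = 279 + 2*√101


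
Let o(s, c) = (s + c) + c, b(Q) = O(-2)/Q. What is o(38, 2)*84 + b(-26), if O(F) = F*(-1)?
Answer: 45863/13 ≈ 3527.9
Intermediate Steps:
O(F) = -F
b(Q) = 2/Q (b(Q) = (-1*(-2))/Q = 2/Q)
o(s, c) = s + 2*c (o(s, c) = (c + s) + c = s + 2*c)
o(38, 2)*84 + b(-26) = (38 + 2*2)*84 + 2/(-26) = (38 + 4)*84 + 2*(-1/26) = 42*84 - 1/13 = 3528 - 1/13 = 45863/13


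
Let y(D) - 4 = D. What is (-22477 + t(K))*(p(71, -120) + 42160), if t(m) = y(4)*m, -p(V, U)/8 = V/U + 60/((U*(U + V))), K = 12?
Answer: -693609996239/735 ≈ -9.4369e+8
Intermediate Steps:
y(D) = 4 + D
p(V, U) = -480/(U*(U + V)) - 8*V/U (p(V, U) = -8*(V/U + 60/((U*(U + V)))) = -8*(V/U + 60*(1/(U*(U + V)))) = -8*(V/U + 60/(U*(U + V))) = -480/(U*(U + V)) - 8*V/U)
t(m) = 8*m (t(m) = (4 + 4)*m = 8*m)
(-22477 + t(K))*(p(71, -120) + 42160) = (-22477 + 8*12)*(8*(-60 - 1*71² - 1*(-120)*71)/(-120*(-120 + 71)) + 42160) = (-22477 + 96)*(8*(-1/120)*(-60 - 1*5041 + 8520)/(-49) + 42160) = -22381*(8*(-1/120)*(-1/49)*(-60 - 5041 + 8520) + 42160) = -22381*(8*(-1/120)*(-1/49)*3419 + 42160) = -22381*(3419/735 + 42160) = -22381*30991019/735 = -693609996239/735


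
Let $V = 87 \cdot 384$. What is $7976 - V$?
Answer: $-25432$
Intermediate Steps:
$V = 33408$
$7976 - V = 7976 - 33408 = -25432$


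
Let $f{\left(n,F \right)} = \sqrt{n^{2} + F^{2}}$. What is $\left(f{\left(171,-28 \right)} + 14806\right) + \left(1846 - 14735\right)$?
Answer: $1917 + 5 \sqrt{1201} \approx 2090.3$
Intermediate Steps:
$f{\left(n,F \right)} = \sqrt{F^{2} + n^{2}}$
$\left(f{\left(171,-28 \right)} + 14806\right) + \left(1846 - 14735\right) = \left(\sqrt{\left(-28\right)^{2} + 171^{2}} + 14806\right) + \left(1846 - 14735\right) = \left(\sqrt{784 + 29241} + 14806\right) - 12889 = \left(\sqrt{30025} + 14806\right) - 12889 = \left(5 \sqrt{1201} + 14806\right) - 12889 = \left(14806 + 5 \sqrt{1201}\right) - 12889 = 1917 + 5 \sqrt{1201}$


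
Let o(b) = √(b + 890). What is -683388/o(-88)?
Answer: -341694*√802/401 ≈ -24131.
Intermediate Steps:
o(b) = √(890 + b)
-683388/o(-88) = -683388/√(890 - 88) = -683388*√802/802 = -341694*√802/401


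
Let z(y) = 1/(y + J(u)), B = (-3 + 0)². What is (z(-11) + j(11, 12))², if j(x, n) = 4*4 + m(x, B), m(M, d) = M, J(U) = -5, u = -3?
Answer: 185761/256 ≈ 725.63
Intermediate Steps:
B = 9 (B = (-3)² = 9)
j(x, n) = 16 + x (j(x, n) = 4*4 + x = 16 + x)
z(y) = 1/(-5 + y) (z(y) = 1/(y - 5) = 1/(-5 + y))
(z(-11) + j(11, 12))² = (1/(-5 - 11) + (16 + 11))² = (1/(-16) + 27)² = (-1/16 + 27)² = (431/16)² = 185761/256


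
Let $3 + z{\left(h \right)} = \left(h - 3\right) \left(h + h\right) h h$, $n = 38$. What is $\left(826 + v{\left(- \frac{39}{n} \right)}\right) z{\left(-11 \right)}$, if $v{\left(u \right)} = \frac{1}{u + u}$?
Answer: $\frac{1199746675}{39} \approx 3.0763 \cdot 10^{7}$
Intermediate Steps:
$z{\left(h \right)} = -3 + 2 h^{3} \left(-3 + h\right)$ ($z{\left(h \right)} = -3 + \left(h - 3\right) \left(h + h\right) h h = -3 + \left(-3 + h\right) 2 h h h = -3 + 2 h \left(-3 + h\right) h h = -3 + 2 h^{2} \left(-3 + h\right) h = -3 + 2 h^{3} \left(-3 + h\right)$)
$v{\left(u \right)} = \frac{1}{2 u}$
$\left(826 + v{\left(- \frac{39}{n} \right)}\right) z{\left(-11 \right)} = \left(826 + \frac{1}{2 \left(- \frac{39}{38}\right)}\right) \left(-3 - 6 \left(-11\right)^{3} + 2 \left(-11\right)^{4}\right) = \left(826 + \frac{1}{2 \left(\left(-39\right) \frac{1}{38}\right)}\right) \left(-3 - -7986 + 2 \cdot 14641\right) = \left(826 + \frac{1}{2 \left(- \frac{39}{38}\right)}\right) \left(-3 + 7986 + 29282\right) = \left(826 + \frac{1}{2} \left(- \frac{38}{39}\right)\right) 37265 = \left(826 - \frac{19}{39}\right) 37265 = \frac{32195}{39} \cdot 37265 = \frac{1199746675}{39}$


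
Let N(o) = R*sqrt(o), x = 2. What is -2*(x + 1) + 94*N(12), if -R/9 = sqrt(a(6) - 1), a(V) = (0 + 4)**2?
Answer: -6 - 5076*sqrt(5) ≈ -11356.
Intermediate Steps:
a(V) = 16 (a(V) = 4**2 = 16)
R = -9*sqrt(15) (R = -9*sqrt(16 - 1) = -9*sqrt(15) ≈ -34.857)
N(o) = -9*sqrt(15)*sqrt(o) (N(o) = (-9*sqrt(15))*sqrt(o) = -9*sqrt(15)*sqrt(o))
-2*(x + 1) + 94*N(12) = -2*(2 + 1) + 94*(-9*sqrt(15)*sqrt(12)) = -2*3 + 94*(-9*sqrt(15)*2*sqrt(3)) = -6 + 94*(-54*sqrt(5)) = -6 - 5076*sqrt(5)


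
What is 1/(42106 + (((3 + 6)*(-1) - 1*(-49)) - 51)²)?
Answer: 1/42227 ≈ 2.3682e-5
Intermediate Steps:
1/(42106 + (((3 + 6)*(-1) - 1*(-49)) - 51)²) = 1/(42106 + ((9*(-1) + 49) - 51)²) = 1/(42106 + ((-9 + 49) - 51)²) = 1/(42106 + (40 - 51)²) = 1/(42106 + (-11)²) = 1/(42106 + 121) = 1/42227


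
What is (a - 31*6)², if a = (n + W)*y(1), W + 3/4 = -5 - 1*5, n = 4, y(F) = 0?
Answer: 34596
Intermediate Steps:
W = -43/4 (W = -¾ + (-5 - 1*5) = -¾ + (-5 - 5) = -¾ - 10 = -43/4 ≈ -10.750)
a = 0 (a = (4 - 43/4)*0 = -27/4*0 = 0)
(a - 31*6)² = (0 - 31*6)² = (0 - 186)² = (-186)² = 34596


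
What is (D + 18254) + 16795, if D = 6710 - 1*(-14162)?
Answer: 55921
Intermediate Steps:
D = 20872 (D = 6710 + 14162 = 20872)
(D + 18254) + 16795 = (20872 + 18254) + 16795 = 39126 + 16795 = 55921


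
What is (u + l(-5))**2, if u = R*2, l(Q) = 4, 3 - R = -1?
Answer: 144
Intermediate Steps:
R = 4 (R = 3 - 1*(-1) = 3 + 1 = 4)
u = 8 (u = 4*2 = 8)
(u + l(-5))**2 = (8 + 4)**2 = 12**2 = 144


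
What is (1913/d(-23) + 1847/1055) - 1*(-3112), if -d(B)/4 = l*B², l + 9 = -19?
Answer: 194632112951/62506640 ≈ 3113.8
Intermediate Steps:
l = -28 (l = -9 - 19 = -28)
d(B) = 112*B² (d(B) = -(-112)*B² = 112*B²)
(1913/d(-23) + 1847/1055) - 1*(-3112) = (1913/((112*(-23)²)) + 1847/1055) - 1*(-3112) = (1913/((112*529)) + 1847*(1/1055)) + 3112 = (1913/59248 + 1847/1055) + 3112 = 111449271/62506640 + 3112 = 194632112951/62506640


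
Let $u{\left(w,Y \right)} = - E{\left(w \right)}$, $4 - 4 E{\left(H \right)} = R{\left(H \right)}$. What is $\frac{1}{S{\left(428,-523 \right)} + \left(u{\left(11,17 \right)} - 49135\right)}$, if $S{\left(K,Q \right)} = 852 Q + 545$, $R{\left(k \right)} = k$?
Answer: $- \frac{4}{1976737} \approx -2.0235 \cdot 10^{-6}$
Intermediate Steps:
$E{\left(H \right)} = 1 - \frac{H}{4}$
$u{\left(w,Y \right)} = -1 + \frac{w}{4}$ ($u{\left(w,Y \right)} = - (1 - \frac{w}{4}) = -1 + \frac{w}{4}$)
$S{\left(K,Q \right)} = 545 + 852 Q$
$\frac{1}{S{\left(428,-523 \right)} + \left(u{\left(11,17 \right)} - 49135\right)} = \frac{1}{\left(545 + 852 \left(-523\right)\right) + \left(\left(-1 + \frac{1}{4} \cdot 11\right) - 49135\right)} = \frac{1}{\left(545 - 445596\right) + \left(\left(-1 + \frac{11}{4}\right) - 49135\right)} = \frac{1}{-445051 + \left(\frac{7}{4} - 49135\right)} = \frac{1}{-445051 - \frac{196533}{4}} = \frac{1}{- \frac{1976737}{4}} = - \frac{4}{1976737}$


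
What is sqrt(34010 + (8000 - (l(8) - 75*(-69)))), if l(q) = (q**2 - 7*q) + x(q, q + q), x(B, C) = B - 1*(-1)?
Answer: sqrt(36818) ≈ 191.88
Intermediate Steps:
x(B, C) = 1 + B (x(B, C) = B + 1 = 1 + B)
l(q) = 1 + q**2 - 6*q (l(q) = (q**2 - 7*q) + (1 + q) = 1 + q**2 - 6*q)
sqrt(34010 + (8000 - (l(8) - 75*(-69)))) = sqrt(34010 + (8000 - ((1 + 8**2 - 6*8) - 75*(-69)))) = sqrt(34010 + (8000 - ((1 + 64 - 48) + 5175))) = sqrt(34010 + (8000 - (17 + 5175))) = sqrt(34010 + (8000 - 1*5192)) = sqrt(34010 + (8000 - 5192)) = sqrt(34010 + 2808) = sqrt(36818)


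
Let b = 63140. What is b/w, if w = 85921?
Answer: 5740/7811 ≈ 0.73486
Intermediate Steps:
b/w = 63140/85921 = 63140*(1/85921) = 5740/7811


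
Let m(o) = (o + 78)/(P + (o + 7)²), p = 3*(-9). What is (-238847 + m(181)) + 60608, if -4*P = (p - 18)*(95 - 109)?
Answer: -12543212629/70373 ≈ -1.7824e+5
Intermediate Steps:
p = -27
P = -315/2 (P = -(-27 - 18)*(95 - 109)/4 = -(-45)*(-14)/4 = -¼*630 = -315/2 ≈ -157.50)
m(o) = (78 + o)/(-315/2 + (7 + o)²) (m(o) = (o + 78)/(-315/2 + (o + 7)²) = (78 + o)/(-315/2 + (7 + o)²))
(-238847 + m(181)) + 60608 = (-238847 + 2*(78 + 181)/(-315 + 2*(7 + 181)²)) + 60608 = (-238847 + 2*259/(-315 + 2*188²)) + 60608 = (-238847 + 2*259/(-315 + 2*35344)) + 60608 = (-238847 + 2*259/(-315 + 70688)) + 60608 = (-238847 + 2*259/70373) + 60608 = (-238847 + 2*(1/70373)*259) + 60608 = (-238847 + 518/70373) + 60608 = -16808379413/70373 + 60608 = -12543212629/70373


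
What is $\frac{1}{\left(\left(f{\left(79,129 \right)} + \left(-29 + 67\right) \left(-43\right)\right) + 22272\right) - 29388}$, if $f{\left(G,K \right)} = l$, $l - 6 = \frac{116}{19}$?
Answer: $- \frac{19}{166020} \approx -0.00011444$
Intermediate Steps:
$l = \frac{230}{19}$ ($l = 6 + \frac{116}{19} = \frac{230}{19} \approx 12.105$)
$f{\left(G,K \right)} = \frac{230}{19}$
$\frac{1}{\left(\left(f{\left(79,129 \right)} + \left(-29 + 67\right) \left(-43\right)\right) + 22272\right) - 29388} = \frac{1}{\left(\left(\frac{230}{19} + \left(-29 + 67\right) \left(-43\right)\right) + 22272\right) - 29388} = \frac{1}{\left(\left(\frac{230}{19} + 38 \left(-43\right)\right) + 22272\right) - 29388} = \frac{1}{\left(\left(\frac{230}{19} - 1634\right) + 22272\right) - 29388} = \frac{1}{\left(- \frac{30816}{19} + 22272\right) - 29388} = \frac{1}{\frac{392352}{19} - 29388} = \frac{1}{- \frac{166020}{19}} = - \frac{19}{166020}$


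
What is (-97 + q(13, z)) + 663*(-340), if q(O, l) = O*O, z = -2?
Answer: -225348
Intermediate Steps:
q(O, l) = O**2
(-97 + q(13, z)) + 663*(-340) = (-97 + 13**2) + 663*(-340) = (-97 + 169) - 225420 = 72 - 225420 = -225348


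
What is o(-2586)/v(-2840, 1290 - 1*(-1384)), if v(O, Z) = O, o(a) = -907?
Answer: 907/2840 ≈ 0.31937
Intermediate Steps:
o(-2586)/v(-2840, 1290 - 1*(-1384)) = -907/(-2840) = -907*(-1/2840) = 907/2840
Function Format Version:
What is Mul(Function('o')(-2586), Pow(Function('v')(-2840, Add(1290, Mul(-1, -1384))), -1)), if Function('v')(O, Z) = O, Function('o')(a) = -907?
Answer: Rational(907, 2840) ≈ 0.31937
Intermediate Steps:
Mul(Function('o')(-2586), Pow(Function('v')(-2840, Add(1290, Mul(-1, -1384))), -1)) = Mul(-907, Pow(-2840, -1)) = Mul(-907, Rational(-1, 2840)) = Rational(907, 2840)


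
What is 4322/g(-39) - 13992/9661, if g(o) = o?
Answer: -42300530/376779 ≈ -112.27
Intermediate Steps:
4322/g(-39) - 13992/9661 = 4322/(-39) - 13992/9661 = 4322*(-1/39) - 13992*1/9661 = -4322/39 - 13992/9661 = -42300530/376779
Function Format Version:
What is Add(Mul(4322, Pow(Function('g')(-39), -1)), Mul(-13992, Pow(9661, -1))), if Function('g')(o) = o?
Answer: Rational(-42300530, 376779) ≈ -112.27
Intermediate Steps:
Add(Mul(4322, Pow(Function('g')(-39), -1)), Mul(-13992, Pow(9661, -1))) = Add(Mul(4322, Pow(-39, -1)), Mul(-13992, Pow(9661, -1))) = Add(Mul(4322, Rational(-1, 39)), Mul(-13992, Rational(1, 9661))) = Add(Rational(-4322, 39), Rational(-13992, 9661)) = Rational(-42300530, 376779)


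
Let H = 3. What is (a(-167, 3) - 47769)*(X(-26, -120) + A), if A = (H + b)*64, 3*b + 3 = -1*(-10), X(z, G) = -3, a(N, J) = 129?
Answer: -16118200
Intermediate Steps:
b = 7/3 (b = -1 + (-1*(-10))/3 = -1 + (⅓)*10 = -1 + 10/3 = 7/3 ≈ 2.3333)
A = 1024/3 (A = (3 + 7/3)*64 = (16/3)*64 = 1024/3 ≈ 341.33)
(a(-167, 3) - 47769)*(X(-26, -120) + A) = (129 - 47769)*(-3 + 1024/3) = -47640*1015/3 = -16118200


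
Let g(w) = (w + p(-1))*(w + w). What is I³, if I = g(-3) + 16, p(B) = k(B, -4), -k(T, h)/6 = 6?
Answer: 15625000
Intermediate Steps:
k(T, h) = -36 (k(T, h) = -6*6 = -36)
p(B) = -36
g(w) = 2*w*(-36 + w) (g(w) = (w - 36)*(w + w) = (-36 + w)*(2*w) = 2*w*(-36 + w))
I = 250 (I = 2*(-3)*(-36 - 3) + 16 = 2*(-3)*(-39) + 16 = 234 + 16 = 250)
I³ = 250³ = 15625000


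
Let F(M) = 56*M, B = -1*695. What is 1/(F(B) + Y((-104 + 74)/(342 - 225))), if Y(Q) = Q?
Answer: -39/1517890 ≈ -2.5694e-5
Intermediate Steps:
B = -695
1/(F(B) + Y((-104 + 74)/(342 - 225))) = 1/(56*(-695) + (-104 + 74)/(342 - 225)) = 1/(-38920 - 30/117) = 1/(-38920 - 30*1/117) = 1/(-38920 - 10/39) = 1/(-1517890/39) = -39/1517890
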